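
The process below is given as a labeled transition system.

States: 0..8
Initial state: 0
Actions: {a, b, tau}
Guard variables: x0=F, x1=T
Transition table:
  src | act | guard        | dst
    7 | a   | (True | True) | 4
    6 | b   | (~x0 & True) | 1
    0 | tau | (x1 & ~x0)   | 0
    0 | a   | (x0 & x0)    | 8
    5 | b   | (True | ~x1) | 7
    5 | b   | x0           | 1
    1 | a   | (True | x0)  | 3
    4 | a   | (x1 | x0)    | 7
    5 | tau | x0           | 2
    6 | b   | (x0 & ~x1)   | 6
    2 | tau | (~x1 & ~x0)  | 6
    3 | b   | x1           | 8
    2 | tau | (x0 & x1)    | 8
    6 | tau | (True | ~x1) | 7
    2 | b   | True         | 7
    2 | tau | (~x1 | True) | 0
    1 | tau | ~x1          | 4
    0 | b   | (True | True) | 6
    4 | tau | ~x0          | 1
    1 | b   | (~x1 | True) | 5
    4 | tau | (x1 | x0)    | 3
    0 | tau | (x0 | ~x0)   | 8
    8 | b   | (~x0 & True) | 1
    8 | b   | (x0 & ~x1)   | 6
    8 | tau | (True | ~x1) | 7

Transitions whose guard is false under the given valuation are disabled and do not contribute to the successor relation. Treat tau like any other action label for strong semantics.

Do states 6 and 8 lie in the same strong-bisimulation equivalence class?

Answer: BISIMILAR

Working:
Bisimulation quotient by refinement:
  π0 = {{0,1,2,3,4,5,6,7,8}}
  π1 = {{0,2,6,8},{1},{3,5},{4},{7}}
  π2 = {{0},{1},{2},{3},{4},{5},{6,8},{7}}
stable after 3 split(s): 8 block(s)
[6]={6,8}  [8]={6,8}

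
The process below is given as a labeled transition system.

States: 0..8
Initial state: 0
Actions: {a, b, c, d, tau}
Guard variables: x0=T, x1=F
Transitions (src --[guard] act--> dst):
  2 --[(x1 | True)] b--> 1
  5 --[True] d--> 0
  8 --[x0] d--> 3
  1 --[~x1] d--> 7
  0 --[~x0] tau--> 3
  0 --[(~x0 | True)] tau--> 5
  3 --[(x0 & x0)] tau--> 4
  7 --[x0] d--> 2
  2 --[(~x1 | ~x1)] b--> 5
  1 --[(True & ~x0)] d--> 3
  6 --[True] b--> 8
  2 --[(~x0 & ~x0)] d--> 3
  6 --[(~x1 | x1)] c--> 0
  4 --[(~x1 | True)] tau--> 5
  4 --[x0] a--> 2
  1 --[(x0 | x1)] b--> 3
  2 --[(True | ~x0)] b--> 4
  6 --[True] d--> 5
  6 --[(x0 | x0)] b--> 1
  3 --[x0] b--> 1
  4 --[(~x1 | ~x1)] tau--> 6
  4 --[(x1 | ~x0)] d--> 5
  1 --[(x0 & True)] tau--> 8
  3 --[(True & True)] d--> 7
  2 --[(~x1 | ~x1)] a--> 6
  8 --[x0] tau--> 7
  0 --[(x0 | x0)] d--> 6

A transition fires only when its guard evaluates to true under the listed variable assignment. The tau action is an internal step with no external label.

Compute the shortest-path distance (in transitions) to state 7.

Layered search for 7:
  depth 0: {0}
  depth 1: {5,6}
  depth 2: {1,8}
  depth 3: {3,7}
7 enters at depth 3; path d·b·d

Answer: 3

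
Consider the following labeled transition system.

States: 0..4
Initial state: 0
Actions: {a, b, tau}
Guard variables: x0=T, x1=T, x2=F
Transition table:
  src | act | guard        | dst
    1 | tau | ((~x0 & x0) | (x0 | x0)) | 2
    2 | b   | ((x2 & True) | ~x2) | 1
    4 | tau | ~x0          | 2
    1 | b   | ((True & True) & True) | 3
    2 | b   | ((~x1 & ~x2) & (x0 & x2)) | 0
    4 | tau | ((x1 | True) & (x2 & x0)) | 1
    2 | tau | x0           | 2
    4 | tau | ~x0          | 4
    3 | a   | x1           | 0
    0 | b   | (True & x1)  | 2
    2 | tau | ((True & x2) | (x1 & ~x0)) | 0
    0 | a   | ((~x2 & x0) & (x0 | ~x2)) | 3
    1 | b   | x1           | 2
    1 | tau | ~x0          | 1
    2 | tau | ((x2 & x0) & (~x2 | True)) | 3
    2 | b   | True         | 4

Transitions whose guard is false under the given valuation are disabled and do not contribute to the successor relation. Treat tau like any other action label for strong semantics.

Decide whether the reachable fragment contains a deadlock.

Reach set: {0,1,2,3,4}
  0: a→3  b→2  [deg 2]
  1: b→2  b→3  tau→2  [deg 3]
  2: b→1  b→4  tau→2  [deg 3]
  3: a→0  [deg 1]
  4: ∅  [STUCK]
Path to 4: b·b

Answer: DEADLOCK at state 4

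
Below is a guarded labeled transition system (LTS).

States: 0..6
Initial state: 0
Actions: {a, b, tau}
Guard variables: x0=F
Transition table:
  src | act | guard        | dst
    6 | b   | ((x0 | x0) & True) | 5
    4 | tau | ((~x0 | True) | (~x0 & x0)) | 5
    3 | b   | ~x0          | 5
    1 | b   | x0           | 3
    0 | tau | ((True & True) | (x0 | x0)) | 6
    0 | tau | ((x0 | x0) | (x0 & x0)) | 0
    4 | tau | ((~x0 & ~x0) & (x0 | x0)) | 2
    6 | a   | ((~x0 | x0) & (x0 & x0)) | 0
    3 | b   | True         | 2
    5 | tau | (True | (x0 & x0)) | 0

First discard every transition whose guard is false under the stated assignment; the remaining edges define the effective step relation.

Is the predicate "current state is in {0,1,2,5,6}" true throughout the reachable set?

Safe = {0,1,2,5,6}
Reach set: {0,6}
  0: ✓
  6: ✓

Answer: INVARIANT HOLDS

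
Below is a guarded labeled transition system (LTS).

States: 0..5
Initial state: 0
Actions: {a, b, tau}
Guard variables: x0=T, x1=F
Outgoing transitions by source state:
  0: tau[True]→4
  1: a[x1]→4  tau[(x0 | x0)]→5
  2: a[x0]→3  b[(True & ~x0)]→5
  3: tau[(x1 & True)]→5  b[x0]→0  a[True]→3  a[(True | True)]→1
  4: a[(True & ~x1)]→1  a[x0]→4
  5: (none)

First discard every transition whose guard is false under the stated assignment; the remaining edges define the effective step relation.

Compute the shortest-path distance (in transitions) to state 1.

BFS to 1:
  depth 0: {0}
  depth 1: {4}
  depth 2: {1}
depth(1)=2, e.g. tau·a

Answer: 2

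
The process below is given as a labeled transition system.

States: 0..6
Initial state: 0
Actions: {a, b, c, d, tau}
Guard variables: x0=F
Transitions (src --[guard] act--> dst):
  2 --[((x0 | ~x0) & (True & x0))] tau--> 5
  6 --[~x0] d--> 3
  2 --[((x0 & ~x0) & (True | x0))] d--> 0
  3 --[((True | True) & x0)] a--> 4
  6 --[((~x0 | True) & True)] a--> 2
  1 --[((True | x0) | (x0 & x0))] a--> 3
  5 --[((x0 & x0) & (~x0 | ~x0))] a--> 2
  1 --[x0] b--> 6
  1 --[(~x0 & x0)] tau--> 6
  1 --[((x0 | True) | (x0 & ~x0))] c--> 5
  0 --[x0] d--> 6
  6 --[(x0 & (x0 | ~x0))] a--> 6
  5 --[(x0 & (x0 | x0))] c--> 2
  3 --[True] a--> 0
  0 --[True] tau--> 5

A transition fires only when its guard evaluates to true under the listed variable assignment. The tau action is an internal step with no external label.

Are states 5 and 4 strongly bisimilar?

Answer: BISIMILAR

Working:
Bisimulation quotient by refinement:
  round 0: {{0,1,2,3,4,5,6}}
  round 1: {{0},{1},{2,4,5},{3},{6}}
stable after 2 split(s): 5 block(s)
[5]={2,4,5}  [4]={2,4,5}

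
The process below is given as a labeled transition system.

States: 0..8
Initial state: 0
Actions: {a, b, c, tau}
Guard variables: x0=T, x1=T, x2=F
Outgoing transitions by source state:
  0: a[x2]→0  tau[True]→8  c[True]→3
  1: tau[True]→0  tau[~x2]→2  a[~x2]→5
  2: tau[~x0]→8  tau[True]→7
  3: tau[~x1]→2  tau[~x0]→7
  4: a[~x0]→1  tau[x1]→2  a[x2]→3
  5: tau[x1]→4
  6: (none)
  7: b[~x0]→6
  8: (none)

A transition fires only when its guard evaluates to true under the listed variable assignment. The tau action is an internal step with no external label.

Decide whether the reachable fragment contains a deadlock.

Answer: DEADLOCK at state 3

Trace:
Reach set: {0,3,8}
  0: c→3  tau→8  [deg 2]
  3: ∅  [deadlock]
  8: ∅  [deadlock]
witness 3: c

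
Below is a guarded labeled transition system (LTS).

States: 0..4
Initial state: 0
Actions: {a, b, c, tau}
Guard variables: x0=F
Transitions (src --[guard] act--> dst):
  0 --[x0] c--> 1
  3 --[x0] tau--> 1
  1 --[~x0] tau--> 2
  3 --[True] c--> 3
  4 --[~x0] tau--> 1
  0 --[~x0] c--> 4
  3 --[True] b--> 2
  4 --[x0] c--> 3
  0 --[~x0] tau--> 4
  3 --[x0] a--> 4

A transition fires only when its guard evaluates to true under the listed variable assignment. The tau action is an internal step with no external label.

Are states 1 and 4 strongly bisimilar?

Answer: NOT BISIMILAR

Trace:
Compute ~ classes (split until stable):
  P[0] = {{0,1,2,3,4}}
  P[1] = {{0},{1,4},{2},{3}}
  P[2] = {{0},{1},{2},{3},{4}}
stable after 3 split(s): 5 block(s)
class of 1: {1}; class of 4: {4}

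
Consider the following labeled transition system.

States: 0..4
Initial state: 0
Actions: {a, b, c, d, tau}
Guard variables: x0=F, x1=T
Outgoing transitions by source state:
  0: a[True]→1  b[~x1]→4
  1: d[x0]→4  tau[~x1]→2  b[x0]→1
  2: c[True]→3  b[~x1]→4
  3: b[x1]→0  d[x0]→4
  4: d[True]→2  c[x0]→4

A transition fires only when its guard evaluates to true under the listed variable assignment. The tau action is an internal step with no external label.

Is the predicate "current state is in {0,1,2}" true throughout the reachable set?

Safe = {0,1,2}
R = {0,1}
  0: safe
  1: safe

Answer: INVARIANT HOLDS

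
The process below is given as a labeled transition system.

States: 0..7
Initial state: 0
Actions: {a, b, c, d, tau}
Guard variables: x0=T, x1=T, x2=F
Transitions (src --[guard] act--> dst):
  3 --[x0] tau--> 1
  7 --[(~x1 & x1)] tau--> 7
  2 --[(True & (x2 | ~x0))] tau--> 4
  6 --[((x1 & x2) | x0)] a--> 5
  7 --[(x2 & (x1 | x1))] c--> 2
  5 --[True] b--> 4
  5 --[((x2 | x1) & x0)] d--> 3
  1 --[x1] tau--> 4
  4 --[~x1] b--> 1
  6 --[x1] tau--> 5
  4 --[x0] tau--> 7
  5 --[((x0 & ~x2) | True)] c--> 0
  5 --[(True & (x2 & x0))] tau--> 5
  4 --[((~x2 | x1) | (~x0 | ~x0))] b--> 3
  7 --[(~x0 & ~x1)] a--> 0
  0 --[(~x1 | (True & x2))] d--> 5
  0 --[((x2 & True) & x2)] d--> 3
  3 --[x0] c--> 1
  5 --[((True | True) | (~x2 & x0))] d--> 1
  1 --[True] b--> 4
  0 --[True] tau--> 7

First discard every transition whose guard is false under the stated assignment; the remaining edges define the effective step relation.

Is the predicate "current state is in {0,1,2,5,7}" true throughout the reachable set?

Safe = {0,1,2,5,7}
Reachable = {0,7}
  0: ✓
  7: ✓

Answer: INVARIANT HOLDS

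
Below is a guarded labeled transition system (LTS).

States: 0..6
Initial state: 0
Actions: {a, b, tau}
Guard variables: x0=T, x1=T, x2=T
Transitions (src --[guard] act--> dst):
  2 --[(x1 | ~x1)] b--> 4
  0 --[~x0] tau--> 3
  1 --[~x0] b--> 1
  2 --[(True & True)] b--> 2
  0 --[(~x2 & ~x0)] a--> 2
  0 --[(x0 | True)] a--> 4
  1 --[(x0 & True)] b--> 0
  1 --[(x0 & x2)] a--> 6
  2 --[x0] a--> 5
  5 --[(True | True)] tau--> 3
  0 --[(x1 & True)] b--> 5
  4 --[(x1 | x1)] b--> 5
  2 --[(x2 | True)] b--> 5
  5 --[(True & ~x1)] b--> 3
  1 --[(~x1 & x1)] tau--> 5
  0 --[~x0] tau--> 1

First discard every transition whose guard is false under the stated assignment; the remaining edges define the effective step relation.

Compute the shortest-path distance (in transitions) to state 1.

BFS to 1:
  Layer 0: {0}
  Layer 1: {4,5}
  Layer 2: {3}
1 never appears.

Answer: UNREACHABLE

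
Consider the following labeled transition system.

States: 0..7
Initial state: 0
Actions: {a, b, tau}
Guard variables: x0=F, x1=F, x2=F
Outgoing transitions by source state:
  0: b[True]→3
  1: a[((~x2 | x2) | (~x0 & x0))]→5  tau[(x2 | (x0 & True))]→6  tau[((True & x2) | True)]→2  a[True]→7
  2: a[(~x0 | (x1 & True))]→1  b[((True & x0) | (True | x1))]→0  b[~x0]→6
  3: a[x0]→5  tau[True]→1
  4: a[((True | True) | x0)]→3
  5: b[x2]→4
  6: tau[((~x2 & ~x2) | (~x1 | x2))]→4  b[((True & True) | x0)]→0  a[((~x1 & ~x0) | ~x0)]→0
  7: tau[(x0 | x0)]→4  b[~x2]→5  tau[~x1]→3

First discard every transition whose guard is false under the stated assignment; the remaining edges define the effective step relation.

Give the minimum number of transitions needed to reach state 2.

Answer: 3

Working:
Layered search for 2:
  L0 = {0}
  L1 = {3}
  L2 = {1}
  L3 = {2,5,7}
2 enters at depth 3; path b·tau·tau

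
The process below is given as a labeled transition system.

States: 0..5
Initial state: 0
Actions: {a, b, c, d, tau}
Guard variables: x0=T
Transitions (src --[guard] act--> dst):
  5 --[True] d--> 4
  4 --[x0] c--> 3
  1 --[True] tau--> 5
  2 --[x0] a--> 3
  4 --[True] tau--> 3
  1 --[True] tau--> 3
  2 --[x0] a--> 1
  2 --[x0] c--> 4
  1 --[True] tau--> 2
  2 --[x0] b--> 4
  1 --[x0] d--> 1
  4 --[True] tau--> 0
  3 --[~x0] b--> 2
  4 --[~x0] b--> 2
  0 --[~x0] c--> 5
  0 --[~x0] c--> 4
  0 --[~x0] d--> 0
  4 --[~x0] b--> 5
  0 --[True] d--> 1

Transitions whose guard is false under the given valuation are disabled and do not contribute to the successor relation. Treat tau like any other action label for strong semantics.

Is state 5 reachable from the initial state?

13 transition(s) survive guard evaluation.
Layer 0: {0}
Layer 1: {1}  cumulative {0,1}
Layer 2: {2,3,5}  cumulative {0,1,2,3,5}
Layer 3: {4}  cumulative {0,1,2,3,4,5}
Reach set: {0,1,2,3,4,5}
trace reaching 5: d·tau

Answer: REACHABLE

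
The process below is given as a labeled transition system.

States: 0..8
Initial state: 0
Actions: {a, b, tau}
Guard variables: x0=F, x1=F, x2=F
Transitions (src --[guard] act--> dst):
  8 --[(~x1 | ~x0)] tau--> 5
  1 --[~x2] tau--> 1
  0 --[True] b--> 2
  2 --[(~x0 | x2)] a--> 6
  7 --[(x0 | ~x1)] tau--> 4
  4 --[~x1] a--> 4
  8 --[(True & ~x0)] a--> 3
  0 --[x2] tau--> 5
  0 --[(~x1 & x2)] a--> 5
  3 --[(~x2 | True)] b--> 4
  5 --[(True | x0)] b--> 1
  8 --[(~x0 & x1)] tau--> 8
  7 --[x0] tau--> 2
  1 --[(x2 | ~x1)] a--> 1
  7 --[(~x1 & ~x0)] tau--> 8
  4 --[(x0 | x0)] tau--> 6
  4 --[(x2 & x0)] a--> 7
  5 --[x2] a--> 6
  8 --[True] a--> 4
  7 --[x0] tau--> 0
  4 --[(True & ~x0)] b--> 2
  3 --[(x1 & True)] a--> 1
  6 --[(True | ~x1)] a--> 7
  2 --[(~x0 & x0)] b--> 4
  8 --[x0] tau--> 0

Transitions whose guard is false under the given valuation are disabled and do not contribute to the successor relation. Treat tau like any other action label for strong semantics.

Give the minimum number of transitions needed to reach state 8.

Answer: 4

Trace:
Breadth-first toward 8:
  depth 0: {0}
  depth 1: {2}
  depth 2: {6}
  depth 3: {7}
  depth 4: {4,8}
depth(8)=4, e.g. b·a·a·tau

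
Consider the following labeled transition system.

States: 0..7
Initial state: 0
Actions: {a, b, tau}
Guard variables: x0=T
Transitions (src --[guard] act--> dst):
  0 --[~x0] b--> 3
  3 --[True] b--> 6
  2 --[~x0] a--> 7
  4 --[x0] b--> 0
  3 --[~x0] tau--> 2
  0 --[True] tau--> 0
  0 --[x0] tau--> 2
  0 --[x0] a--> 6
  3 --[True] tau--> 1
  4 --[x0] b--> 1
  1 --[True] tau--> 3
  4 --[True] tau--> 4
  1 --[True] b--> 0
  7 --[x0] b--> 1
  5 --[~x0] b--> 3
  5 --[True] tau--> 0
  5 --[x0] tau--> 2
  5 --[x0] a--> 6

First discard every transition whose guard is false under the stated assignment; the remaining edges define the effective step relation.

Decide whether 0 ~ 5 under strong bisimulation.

Compute ~ classes (split until stable):
  π0 = {{0,1,2,3,4,5,6,7}}
  π1 = {{0,5},{1,3,4},{2,6},{7}}
  π2 = {{0,5},{1},{2,6},{3},{4},{7}}
stable after 3 split(s): 6 block(s)
[0]={0,5}  [5]={0,5}

Answer: BISIMILAR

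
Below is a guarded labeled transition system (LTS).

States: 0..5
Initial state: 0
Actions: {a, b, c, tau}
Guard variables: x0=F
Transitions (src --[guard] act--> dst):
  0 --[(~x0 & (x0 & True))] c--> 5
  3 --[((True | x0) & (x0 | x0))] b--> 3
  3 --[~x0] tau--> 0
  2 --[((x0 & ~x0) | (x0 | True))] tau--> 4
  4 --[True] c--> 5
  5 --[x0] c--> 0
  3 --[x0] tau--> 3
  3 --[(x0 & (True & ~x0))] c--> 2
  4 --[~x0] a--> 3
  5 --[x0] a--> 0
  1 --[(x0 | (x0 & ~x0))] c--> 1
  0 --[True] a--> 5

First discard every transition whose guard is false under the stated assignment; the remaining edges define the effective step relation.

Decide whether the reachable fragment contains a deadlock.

Answer: DEADLOCK at state 5

Working:
R = {0,5}
  0: a→5  [deg 1]
  5: ∅  [STUCK]
witness 5: a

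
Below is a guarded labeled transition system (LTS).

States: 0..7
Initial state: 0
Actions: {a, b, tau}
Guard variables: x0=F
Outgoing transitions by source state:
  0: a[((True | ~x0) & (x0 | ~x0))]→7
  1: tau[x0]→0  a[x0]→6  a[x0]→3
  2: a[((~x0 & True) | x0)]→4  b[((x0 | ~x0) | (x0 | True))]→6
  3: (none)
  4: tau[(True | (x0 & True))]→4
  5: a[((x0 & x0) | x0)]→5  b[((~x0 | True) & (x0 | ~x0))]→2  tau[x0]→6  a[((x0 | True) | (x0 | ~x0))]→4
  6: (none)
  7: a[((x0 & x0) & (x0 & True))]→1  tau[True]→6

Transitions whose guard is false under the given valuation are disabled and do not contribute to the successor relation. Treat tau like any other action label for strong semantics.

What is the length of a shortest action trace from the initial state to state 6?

Answer: 2

Analysis:
Breadth-first toward 6:
  Layer 0: {0}
  Layer 1: {7}
  Layer 2: {6}
first hit 6 at d=2 via a·tau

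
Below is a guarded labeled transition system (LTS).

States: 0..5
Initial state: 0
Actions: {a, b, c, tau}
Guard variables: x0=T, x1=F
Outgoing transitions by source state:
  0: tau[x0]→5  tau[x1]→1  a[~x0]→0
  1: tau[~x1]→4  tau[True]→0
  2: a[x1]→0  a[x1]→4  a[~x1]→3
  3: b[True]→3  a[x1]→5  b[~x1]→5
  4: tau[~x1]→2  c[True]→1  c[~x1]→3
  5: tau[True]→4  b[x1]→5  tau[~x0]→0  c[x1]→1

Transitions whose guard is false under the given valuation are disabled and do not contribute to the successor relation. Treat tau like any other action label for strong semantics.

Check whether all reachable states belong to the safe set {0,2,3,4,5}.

Answer: INVARIANT VIOLATED at state 1

Analysis:
Allowed set {0,2,3,4,5}
Reach set: {0,1,2,3,4,5}
  0: ✓
  1: VIOLATES
  2: ✓
  3: ✓
  4: ✓
  5: ✓
witness against invariant: tau·tau·c → 1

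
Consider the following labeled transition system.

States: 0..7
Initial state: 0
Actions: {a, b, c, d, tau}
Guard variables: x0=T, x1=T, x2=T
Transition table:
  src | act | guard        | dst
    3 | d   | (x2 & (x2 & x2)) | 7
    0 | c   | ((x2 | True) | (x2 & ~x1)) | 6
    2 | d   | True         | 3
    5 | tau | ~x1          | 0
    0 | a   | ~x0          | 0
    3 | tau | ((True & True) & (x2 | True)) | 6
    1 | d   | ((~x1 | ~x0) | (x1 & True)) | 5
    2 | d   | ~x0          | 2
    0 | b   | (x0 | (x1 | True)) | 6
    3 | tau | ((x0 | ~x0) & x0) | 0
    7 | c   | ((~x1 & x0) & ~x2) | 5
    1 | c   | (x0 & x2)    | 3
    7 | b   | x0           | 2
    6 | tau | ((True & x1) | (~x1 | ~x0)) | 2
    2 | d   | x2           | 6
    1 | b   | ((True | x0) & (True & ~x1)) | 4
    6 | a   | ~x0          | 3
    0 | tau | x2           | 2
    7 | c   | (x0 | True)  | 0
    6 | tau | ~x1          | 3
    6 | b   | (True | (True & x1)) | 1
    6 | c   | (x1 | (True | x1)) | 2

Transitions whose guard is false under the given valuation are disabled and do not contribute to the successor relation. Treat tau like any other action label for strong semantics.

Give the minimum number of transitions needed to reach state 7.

Answer: 3

Analysis:
Layered search for 7:
  L0 = {0}
  L1 = {2,6}
  L2 = {1,3}
  L3 = {5,7}
first hit 7 at d=3 via tau·d·d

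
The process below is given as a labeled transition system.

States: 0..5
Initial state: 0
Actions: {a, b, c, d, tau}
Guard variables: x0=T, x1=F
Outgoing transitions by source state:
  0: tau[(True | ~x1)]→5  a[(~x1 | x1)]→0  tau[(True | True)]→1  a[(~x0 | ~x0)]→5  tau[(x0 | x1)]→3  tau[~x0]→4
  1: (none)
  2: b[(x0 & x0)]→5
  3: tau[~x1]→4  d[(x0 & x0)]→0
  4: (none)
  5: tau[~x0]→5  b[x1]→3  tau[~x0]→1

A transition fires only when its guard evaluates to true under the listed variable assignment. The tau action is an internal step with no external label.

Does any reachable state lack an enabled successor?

R = {0,1,3,4,5}
  0: a→0  tau→1  tau→3  tau→5  [deg 4]
  1: ∅  [STUCK]
  3: d→0  tau→4  [deg 2]
  4: ∅  [STUCK]
  5: ∅  [STUCK]
trace reaching 1: tau

Answer: DEADLOCK at state 1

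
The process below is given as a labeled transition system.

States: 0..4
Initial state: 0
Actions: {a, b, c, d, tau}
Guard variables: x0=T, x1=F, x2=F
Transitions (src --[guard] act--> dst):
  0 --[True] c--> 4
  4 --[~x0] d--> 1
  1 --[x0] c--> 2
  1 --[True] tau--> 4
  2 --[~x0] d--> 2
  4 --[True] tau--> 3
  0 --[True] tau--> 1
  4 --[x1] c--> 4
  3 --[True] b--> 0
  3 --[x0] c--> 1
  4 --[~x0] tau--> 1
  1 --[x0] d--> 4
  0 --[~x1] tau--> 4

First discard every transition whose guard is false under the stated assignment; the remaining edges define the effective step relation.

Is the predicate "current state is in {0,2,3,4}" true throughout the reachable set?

Answer: INVARIANT VIOLATED at state 1

Working:
Inv-set: {0,2,3,4}
Reachable = {0,1,2,3,4}
  0: safe
  1: VIOLATES
  2: safe
  3: safe
  4: safe
witness against invariant: tau → 1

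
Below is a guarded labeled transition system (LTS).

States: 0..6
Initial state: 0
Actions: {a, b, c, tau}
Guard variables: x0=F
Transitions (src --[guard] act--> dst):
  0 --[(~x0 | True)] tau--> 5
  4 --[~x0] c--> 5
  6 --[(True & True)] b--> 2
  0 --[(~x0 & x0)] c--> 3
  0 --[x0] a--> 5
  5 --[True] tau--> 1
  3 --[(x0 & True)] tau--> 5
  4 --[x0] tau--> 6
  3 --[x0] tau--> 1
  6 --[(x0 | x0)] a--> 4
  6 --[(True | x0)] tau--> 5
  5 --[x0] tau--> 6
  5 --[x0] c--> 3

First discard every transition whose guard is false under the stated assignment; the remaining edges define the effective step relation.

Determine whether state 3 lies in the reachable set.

After dropping false guards: 5 live edges.
depth 0: {0}
depth 1: {5}  cumulative {0,5}
depth 2: {1}  cumulative {0,1,5}
R = {0,1,5}

Answer: UNREACHABLE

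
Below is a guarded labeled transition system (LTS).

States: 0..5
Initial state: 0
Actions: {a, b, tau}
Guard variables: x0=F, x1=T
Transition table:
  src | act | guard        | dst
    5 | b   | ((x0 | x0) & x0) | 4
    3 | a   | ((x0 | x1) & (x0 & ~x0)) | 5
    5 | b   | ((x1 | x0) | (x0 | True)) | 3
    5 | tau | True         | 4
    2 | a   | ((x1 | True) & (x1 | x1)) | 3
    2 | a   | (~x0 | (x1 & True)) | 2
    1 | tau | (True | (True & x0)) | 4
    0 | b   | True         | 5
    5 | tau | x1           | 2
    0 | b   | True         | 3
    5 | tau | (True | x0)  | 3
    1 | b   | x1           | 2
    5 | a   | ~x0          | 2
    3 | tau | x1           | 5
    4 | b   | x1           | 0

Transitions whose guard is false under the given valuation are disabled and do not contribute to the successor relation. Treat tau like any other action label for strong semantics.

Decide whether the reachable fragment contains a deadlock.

Answer: DEADLOCK-FREE

Trace:
R = {0,2,3,4,5}
  0: b→3  b→5  [deg 2]
  2: a→2  a→3  [deg 2]
  3: tau→5  [deg 1]
  4: b→0  [deg 1]
  5: a→2  b→3  tau→2  tau→3  tau→4  [deg 5]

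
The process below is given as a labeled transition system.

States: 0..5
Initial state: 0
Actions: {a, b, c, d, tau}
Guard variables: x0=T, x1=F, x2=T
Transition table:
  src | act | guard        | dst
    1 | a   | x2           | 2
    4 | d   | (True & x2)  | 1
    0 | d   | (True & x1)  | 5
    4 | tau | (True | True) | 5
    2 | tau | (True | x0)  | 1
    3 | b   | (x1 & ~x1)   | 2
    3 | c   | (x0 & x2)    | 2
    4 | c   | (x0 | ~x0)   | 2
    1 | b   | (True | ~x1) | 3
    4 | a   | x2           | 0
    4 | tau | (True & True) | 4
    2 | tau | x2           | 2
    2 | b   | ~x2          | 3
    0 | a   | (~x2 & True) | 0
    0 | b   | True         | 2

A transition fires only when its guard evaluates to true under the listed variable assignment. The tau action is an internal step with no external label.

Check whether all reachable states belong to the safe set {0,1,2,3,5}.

Inv-set: {0,1,2,3,5}
Reach set: {0,1,2,3}
  0: ✓
  1: ✓
  2: ✓
  3: ✓

Answer: INVARIANT HOLDS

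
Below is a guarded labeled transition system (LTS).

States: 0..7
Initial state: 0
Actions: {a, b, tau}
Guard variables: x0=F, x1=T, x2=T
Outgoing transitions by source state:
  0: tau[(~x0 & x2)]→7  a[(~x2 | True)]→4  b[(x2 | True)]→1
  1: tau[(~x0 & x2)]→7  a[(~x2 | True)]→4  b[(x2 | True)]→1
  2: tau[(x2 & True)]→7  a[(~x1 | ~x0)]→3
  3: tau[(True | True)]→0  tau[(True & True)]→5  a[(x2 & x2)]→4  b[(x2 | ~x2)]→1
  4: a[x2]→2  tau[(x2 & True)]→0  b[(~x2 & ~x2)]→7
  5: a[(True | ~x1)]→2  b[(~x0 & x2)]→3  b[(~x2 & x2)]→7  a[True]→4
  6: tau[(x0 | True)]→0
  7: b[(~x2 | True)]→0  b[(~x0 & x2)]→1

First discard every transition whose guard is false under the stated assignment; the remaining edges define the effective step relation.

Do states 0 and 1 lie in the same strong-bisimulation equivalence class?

Answer: BISIMILAR

Analysis:
Bisimulation quotient by refinement:
  π0 = {{0,1,2,3,4,5,6,7}}
  π1 = {{0,1,3},{2,4},{5},{6},{7}}
  π2 = {{0,1},{2},{3},{4},{5},{6},{7}}
Fixed point at round 3; 7 class(es).
class of 0: {0,1}; class of 1: {0,1}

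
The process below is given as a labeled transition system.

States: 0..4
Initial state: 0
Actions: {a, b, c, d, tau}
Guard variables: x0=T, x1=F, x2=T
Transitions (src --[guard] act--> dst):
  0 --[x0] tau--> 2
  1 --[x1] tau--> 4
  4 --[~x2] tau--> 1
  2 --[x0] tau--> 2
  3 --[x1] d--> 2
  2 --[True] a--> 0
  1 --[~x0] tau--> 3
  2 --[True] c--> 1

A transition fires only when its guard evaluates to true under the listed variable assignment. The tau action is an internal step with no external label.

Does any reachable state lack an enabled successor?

R = {0,1,2}
  0: tau→2  [1 out]
  1: ∅  [deadlock]
  2: a→0  c→1  tau→2  [3 out]
trace reaching 1: tau·c

Answer: DEADLOCK at state 1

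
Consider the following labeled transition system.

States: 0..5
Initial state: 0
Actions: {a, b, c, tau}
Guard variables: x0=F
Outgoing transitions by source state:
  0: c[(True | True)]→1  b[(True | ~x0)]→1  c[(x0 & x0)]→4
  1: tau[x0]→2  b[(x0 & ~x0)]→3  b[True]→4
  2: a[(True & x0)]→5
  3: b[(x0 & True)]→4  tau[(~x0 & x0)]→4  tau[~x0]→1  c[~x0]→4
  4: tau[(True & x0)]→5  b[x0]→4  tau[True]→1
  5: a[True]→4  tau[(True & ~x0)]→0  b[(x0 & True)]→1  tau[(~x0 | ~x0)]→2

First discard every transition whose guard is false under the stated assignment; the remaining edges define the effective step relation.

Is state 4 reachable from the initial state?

Answer: REACHABLE

Analysis:
Guard filter leaves 9 enabled edge(s).
L0 = {0}
L1 = {1}  now seen {0,1}
L2 = {4}  now seen {0,1,4}
R = {0,1,4}
witness 4: c·b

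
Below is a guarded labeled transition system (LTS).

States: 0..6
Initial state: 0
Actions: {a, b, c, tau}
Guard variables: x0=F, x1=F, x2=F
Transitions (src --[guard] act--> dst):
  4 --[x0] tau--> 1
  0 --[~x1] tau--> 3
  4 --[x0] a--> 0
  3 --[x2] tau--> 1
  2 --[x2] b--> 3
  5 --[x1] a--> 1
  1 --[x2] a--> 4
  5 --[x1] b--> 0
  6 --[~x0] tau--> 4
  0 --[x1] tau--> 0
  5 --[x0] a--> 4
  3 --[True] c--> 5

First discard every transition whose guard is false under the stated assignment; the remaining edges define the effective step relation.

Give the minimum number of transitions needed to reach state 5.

Layered search for 5:
  Layer 0: {0}
  Layer 1: {3}
  Layer 2: {5}
first hit 5 at d=2 via tau·c

Answer: 2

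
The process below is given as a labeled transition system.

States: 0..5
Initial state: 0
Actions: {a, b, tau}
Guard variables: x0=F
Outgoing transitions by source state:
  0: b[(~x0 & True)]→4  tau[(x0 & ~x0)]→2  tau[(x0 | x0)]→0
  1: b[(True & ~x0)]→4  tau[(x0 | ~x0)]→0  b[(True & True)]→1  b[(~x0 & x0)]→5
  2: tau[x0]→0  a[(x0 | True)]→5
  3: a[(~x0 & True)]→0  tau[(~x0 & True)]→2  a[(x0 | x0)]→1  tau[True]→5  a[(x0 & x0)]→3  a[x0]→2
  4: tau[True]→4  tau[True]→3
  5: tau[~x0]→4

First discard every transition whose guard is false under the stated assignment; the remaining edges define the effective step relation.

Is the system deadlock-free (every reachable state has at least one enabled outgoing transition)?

Answer: DEADLOCK-FREE

Working:
Reach set: {0,2,3,4,5}
  0: b→4  [1 exit(s)]
  2: a→5  [1 exit(s)]
  3: a→0  tau→2  tau→5  [3 exit(s)]
  4: tau→3  tau→4  [2 exit(s)]
  5: tau→4  [1 exit(s)]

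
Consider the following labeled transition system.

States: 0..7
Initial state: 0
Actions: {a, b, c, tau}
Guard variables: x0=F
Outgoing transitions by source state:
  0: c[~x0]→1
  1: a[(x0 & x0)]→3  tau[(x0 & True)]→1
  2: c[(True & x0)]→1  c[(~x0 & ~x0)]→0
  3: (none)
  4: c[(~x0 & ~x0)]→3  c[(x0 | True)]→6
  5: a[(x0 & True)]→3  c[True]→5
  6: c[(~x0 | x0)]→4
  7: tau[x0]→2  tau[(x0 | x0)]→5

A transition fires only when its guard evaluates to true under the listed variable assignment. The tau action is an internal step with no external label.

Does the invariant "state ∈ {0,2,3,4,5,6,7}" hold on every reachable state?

Answer: INVARIANT VIOLATED at state 1

Trace:
Safe = {0,2,3,4,5,6,7}
R = {0,1}
  0: ✓
  1: VIOLATES
witness against invariant: c → 1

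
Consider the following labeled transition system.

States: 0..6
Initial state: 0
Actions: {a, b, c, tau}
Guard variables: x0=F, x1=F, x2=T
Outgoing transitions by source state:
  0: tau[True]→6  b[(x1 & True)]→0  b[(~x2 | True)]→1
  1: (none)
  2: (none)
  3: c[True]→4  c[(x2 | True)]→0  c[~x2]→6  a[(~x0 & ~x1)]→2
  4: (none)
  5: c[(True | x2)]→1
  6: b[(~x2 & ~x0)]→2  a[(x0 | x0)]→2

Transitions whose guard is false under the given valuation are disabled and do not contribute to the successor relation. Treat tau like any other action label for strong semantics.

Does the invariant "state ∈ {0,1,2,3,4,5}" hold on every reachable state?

Answer: INVARIANT VIOLATED at state 6

Analysis:
Allowed set {0,1,2,3,4,5}
Reach set: {0,1,6}
  0: ✓
  1: ✓
  6: VIOLATES
reach 6 via tau — violates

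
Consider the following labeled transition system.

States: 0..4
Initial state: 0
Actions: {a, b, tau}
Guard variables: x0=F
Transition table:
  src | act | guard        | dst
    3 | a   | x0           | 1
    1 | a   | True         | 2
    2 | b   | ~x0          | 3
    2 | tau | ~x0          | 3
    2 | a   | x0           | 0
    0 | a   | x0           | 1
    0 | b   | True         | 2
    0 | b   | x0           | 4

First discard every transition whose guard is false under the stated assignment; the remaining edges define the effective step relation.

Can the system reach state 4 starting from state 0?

4 transition(s) survive guard evaluation.
depth 0: {0}
depth 1: {2}  cumulative {0,2}
depth 2: {3}  cumulative {0,2,3}
Reach set: {0,2,3}

Answer: UNREACHABLE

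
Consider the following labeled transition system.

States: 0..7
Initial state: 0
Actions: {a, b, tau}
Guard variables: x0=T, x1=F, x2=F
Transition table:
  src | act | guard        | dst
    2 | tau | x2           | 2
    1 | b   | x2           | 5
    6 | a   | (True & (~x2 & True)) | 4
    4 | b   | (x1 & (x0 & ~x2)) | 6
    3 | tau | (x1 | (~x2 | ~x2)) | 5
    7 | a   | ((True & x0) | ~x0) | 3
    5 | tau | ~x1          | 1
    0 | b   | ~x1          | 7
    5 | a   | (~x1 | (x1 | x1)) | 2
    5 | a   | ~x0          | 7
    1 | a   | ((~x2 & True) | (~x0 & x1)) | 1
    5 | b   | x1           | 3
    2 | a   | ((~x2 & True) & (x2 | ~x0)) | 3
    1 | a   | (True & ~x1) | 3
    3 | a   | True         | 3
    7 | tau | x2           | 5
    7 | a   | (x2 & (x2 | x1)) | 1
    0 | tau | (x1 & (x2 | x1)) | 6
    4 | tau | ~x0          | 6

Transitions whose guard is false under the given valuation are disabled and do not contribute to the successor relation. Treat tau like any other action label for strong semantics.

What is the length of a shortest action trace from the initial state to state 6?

Layered search for 6:
  depth 0: {0}
  depth 1: {7}
  depth 2: {3}
  depth 3: {5}
  depth 4: {1,2}
6 never appears.

Answer: UNREACHABLE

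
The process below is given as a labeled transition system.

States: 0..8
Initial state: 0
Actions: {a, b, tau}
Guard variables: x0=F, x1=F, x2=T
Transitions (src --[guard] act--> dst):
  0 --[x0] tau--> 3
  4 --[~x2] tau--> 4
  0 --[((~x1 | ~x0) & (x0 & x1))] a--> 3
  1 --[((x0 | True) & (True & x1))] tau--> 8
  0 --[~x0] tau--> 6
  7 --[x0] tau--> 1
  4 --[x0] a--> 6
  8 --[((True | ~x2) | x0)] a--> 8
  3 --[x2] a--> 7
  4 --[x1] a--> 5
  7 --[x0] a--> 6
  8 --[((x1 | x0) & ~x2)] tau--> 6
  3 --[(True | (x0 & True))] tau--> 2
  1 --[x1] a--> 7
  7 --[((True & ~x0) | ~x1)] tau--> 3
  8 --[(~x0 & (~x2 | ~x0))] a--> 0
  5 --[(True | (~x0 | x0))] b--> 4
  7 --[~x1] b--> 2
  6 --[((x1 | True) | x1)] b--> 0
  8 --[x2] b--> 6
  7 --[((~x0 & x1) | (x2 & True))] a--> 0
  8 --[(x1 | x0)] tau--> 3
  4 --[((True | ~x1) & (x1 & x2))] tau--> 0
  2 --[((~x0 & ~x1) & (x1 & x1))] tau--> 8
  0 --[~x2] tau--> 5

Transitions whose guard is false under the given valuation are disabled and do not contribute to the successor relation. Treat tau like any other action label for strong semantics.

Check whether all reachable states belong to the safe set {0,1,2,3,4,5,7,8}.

Answer: INVARIANT VIOLATED at state 6

Working:
Allowed set {0,1,2,3,4,5,7,8}
R = {0,6}
  0: ok
  6: VIOLATES
witness against invariant: tau → 6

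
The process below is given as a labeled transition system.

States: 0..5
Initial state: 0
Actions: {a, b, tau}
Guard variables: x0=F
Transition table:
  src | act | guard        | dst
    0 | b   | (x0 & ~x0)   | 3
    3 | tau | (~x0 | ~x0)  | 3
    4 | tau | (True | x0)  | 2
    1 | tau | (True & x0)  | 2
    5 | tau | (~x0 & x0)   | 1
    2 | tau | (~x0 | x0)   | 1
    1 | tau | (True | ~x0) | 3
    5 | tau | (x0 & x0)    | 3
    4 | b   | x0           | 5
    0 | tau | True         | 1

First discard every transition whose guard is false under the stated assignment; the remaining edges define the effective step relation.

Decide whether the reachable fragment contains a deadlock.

Reachable = {0,1,3}
  0: tau→1  [1 exit(s)]
  1: tau→3  [1 exit(s)]
  3: tau→3  [1 exit(s)]

Answer: DEADLOCK-FREE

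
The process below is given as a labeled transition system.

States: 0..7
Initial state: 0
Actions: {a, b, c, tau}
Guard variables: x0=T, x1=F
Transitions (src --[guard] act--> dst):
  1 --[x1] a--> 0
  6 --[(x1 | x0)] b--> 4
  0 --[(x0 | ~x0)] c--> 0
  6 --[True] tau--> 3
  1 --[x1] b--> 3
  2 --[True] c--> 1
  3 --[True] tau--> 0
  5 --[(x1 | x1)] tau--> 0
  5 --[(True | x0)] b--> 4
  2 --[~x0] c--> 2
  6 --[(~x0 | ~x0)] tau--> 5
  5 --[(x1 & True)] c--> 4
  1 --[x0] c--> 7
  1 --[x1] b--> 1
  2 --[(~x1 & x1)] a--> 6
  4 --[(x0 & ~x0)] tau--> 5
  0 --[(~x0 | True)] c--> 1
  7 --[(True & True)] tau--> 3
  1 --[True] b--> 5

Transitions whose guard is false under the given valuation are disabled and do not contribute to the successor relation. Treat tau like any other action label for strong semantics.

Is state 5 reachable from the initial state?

Answer: REACHABLE

Trace:
10 transition(s) survive guard evaluation.
Layer 0: {0}
Layer 1: {1}  cumulative {0,1}
Layer 2: {5,7}  cumulative {0,1,5,7}
Layer 3: {3,4}  cumulative {0,1,3,4,5,7}
Reach set: {0,1,3,4,5,7}
witness 5: c·b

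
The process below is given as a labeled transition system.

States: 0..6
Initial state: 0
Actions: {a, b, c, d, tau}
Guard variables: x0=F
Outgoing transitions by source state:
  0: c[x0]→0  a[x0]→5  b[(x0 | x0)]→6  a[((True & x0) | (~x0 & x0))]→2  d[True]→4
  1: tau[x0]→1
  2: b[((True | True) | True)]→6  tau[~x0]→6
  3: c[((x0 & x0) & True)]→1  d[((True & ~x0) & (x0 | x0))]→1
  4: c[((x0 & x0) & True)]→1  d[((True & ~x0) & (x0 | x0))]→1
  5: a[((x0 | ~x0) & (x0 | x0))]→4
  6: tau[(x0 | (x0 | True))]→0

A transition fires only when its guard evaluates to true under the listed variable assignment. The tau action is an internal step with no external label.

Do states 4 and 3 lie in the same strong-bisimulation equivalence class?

Answer: BISIMILAR

Trace:
Refine partition for ~:
  round 0: {{0,1,2,3,4,5,6}}
  round 1: {{0},{1,3,4,5},{2},{6}}
4 equivalence class(es) (converged in 2)
4∈{1,3,4,5}, 3∈{1,3,4,5}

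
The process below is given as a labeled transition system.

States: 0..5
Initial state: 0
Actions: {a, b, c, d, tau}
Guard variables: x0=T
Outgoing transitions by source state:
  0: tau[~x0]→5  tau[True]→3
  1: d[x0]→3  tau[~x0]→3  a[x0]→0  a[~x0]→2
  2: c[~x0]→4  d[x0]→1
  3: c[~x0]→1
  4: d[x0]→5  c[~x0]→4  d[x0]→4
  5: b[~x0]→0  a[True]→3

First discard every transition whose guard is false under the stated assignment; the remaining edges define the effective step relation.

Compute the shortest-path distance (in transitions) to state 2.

Breadth-first toward 2:
  L0 = {0}
  L1 = {3}
2 never appears.

Answer: UNREACHABLE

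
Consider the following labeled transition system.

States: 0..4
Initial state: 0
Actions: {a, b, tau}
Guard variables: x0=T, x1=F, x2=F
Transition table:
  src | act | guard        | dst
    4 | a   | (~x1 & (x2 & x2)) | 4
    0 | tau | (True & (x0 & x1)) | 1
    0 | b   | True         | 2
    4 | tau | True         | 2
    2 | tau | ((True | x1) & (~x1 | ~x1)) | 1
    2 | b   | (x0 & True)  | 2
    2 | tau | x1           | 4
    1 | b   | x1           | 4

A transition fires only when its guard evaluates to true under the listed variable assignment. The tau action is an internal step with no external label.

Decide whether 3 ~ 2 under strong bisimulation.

Answer: NOT BISIMILAR

Working:
Bisimulation quotient by refinement:
  round 0: {{0,1,2,3,4}}
  round 1: {{0},{1,3},{2},{4}}
stable after 2 split(s): 4 block(s)
[3]={1,3}  [2]={2}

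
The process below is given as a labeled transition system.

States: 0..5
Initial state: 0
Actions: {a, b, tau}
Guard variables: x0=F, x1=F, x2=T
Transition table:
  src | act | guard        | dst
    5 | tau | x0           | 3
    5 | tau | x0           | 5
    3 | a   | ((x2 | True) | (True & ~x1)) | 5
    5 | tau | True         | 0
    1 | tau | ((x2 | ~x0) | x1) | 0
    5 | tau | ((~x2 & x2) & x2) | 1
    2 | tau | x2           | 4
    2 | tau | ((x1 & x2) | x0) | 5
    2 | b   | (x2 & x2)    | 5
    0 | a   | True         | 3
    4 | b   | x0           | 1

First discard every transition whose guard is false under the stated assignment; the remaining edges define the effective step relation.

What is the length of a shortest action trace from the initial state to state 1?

Layered search for 1:
  depth 0: {0}
  depth 1: {3}
  depth 2: {5}
1 never appears.

Answer: UNREACHABLE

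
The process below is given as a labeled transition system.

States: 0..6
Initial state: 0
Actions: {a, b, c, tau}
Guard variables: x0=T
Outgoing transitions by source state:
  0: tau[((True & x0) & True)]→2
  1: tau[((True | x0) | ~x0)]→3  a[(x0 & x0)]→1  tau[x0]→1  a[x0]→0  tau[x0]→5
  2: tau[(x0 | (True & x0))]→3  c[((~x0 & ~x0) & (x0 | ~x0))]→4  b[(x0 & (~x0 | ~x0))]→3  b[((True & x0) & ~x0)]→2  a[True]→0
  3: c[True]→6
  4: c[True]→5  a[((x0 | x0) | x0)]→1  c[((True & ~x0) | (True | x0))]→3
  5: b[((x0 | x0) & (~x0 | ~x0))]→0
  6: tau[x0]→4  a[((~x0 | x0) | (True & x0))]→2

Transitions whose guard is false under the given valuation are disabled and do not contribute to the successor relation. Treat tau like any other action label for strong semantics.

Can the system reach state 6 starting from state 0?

Answer: REACHABLE

Analysis:
After dropping false guards: 14 live edges.
Layer 0: {0}
Layer 1: {2}  cumulative {0,2}
Layer 2: {3}  cumulative {0,2,3}
Layer 3: {6}  cumulative {0,2,3,6}
Layer 4: {4}  cumulative {0,2,3,4,6}
Layer 5: {1,5}  cumulative {0,1,2,3,4,5,6}
Reach set: {0,1,2,3,4,5,6}
witness 6: tau·tau·c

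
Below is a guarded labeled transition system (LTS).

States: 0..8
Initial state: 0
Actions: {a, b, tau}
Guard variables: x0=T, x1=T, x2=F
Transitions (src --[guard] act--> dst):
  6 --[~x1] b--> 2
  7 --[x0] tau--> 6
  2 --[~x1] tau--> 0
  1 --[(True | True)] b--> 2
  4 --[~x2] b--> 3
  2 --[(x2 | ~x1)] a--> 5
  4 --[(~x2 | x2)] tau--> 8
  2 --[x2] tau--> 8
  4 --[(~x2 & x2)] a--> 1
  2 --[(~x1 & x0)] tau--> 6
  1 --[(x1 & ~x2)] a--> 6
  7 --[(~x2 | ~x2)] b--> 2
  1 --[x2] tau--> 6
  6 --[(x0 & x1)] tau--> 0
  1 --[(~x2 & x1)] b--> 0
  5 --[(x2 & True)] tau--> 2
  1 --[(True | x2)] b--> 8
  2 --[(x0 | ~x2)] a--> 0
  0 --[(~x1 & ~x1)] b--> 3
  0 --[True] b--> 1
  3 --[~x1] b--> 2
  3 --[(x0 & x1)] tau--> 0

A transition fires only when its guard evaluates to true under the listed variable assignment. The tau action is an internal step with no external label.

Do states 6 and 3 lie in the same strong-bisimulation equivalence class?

Answer: BISIMILAR

Trace:
Compute ~ classes (split until stable):
  π0 = {{0,1,2,3,4,5,6,7,8}}
  π1 = {{0},{1},{2},{3,6},{4,7},{5,8}}
  π2 = {{0},{1},{2},{3,6},{4},{5,8},{7}}
7 equivalence class(es) (converged in 3)
[6]={3,6}  [3]={3,6}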